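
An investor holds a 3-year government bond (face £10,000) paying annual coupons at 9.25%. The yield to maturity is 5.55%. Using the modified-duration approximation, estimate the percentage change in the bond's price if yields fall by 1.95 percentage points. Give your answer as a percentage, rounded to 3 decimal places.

Periodic yield y = 0.0555. Modified duration first:
  t   CF        PV=CF/(1+0.0555)^t    t·PV
  1       925.00       876.3619       876.3619
  2       925.00       830.2813     1,660.5626
  3    10,925.00     9,290.6635    27,871.9906
  Σ                 10,997.3068    30,408.9152
P = 10,997.3068; D_Mac = 2.76512 yrs; D_mod = 2.76512/(1+0.0555) = 2.61973 yrs.
ΔP/P ≈ -D_mod · Δy = -2.61973 × (-0.0195) = +0.051085 = +5.1085%.

+5.108%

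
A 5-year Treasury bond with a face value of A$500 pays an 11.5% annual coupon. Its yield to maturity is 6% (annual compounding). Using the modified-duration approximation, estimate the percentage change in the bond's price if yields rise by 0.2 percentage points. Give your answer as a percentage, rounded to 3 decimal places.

-0.786%

Periodic yield y = 0.06. Modified duration first:
  t   CF        PV=CF/(1+0.06)^t    t·PV
  1        57.50        54.2453        54.2453
  2        57.50        51.1748       102.3496
  3        57.50        48.2781       144.8343
  4        57.50        45.5454       182.1815
  5       557.50       416.5964     2,082.9822
  Σ                    615.8400     2,566.5929
P = 615.8400; D_Mac = 4.16763 yrs; D_mod = 4.16763/(1+0.06) = 3.93173 yrs.
ΔP/P ≈ -D_mod · Δy = -3.93173 × (+0.002) = -0.007863 = -0.7863%.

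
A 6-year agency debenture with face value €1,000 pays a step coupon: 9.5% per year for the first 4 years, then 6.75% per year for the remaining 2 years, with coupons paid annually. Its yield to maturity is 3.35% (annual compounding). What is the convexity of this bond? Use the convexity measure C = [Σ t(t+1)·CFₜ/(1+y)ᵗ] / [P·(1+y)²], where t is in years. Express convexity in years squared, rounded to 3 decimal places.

30.583

With y = 0.0335:
  t   CF        PV=CF/(1+0.0335)^t    t·PV        t(t+1)·PV
  1        95.00        91.9207        91.9207         183.8413
  2        95.00        88.9411       177.8823         533.6468
  3        95.00        86.0582       258.1745       1,032.6982
  4        95.00        83.2687       333.0747       1,665.3736
  5        67.50        57.2468       286.2341       1,717.4046
  6     1,067.50       876.0018     5,256.0108      36,792.0755
  Σ                  1,283.4373     6,403.2971      41,925.0400
P = 1,283.4373.
Convexity = Σ t(t+1)·PV / [P·(1+y)²] = 41,925.0400 / (1,283.4373 × 1.068122) = 30.58284.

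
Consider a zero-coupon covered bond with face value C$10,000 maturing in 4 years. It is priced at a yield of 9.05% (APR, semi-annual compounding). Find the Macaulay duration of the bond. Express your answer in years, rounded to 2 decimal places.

A zero-coupon bond has a single cash flow at maturity, so its Macaulay duration equals its maturity: 4 years.
(Equivalently: 8 semi-annual periods ÷ 2 = 4 years.)

4.00 years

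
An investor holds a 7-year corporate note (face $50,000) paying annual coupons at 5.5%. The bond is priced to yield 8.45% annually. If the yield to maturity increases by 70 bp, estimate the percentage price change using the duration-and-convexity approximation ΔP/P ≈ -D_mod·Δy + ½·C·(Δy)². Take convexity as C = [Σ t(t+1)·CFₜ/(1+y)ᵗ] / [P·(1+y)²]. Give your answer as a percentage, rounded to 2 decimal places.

-3.71%

With y = 0.0845:
  t   CF        PV=CF/(1+0.0845)^t    t·PV        t(t+1)·PV
  1     2,750.00     2,535.7308     2,535.7308       5,071.4615
  2     2,750.00     2,338.1565     4,676.3131      14,028.9392
  3     2,750.00     2,155.9765     6,467.9295      25,871.7181
  4     2,750.00     1,987.9912     7,951.9650      39,759.8250
  5     2,750.00     1,833.0947     9,165.4737      54,992.8423
  6     2,750.00     1,690.2672    10,141.6030      70,991.2211
  7    52,750.00    29,896.1710   209,273.1973   1,674,185.5783
  Σ                 42,437.3880   250,212.2123   1,884,901.5854
P = 42,437.3880; D_Mac = 5.89603 yrs; D_mod = 5.43664 yrs; C = 37.76426.
Duration effect: -5.43664 × (+0.007) = -0.038056
Convexity effect: 0.5 × 37.76426 × (0.007)² = +0.0009252
ΔP/P ≈ -0.038056 + 0.0009252 = -0.037131 = -3.7131%.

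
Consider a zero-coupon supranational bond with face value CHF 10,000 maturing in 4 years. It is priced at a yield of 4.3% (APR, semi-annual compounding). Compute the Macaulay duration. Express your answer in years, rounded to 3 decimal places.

4.000 years

A zero-coupon bond has a single cash flow at maturity, so its Macaulay duration equals its maturity: 4 years.
(Equivalently: 8 semi-annual periods ÷ 2 = 4 years.)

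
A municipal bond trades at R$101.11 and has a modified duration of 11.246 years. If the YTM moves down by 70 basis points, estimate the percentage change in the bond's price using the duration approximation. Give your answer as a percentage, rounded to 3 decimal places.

+7.872%

Duration approximation: ΔP/P ≈ -D_mod · Δy = -11.246 × (-0.007) = +0.078722.
As a percentage: +7.8722%.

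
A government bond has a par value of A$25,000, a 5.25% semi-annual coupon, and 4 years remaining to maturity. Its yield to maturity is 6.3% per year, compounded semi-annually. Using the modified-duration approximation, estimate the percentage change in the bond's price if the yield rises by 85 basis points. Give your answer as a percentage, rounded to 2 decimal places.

-3.01%

Periodic yield y = 0.0315. Modified duration first:
  t   CF        PV=CF/(1+0.0315)^t    t·PV
  1       656.25       636.2094       636.2094
  2       656.25       616.7808     1,233.5616
  3       656.25       597.9455     1,793.8366
  4       656.25       579.6854     2,318.7417
  5       656.25       561.9830     2,809.9148
  6       656.25       544.8211     3,268.9266
  7       656.25       528.1833     3,697.2833
  8    25,656.25    20,018.8590   160,150.8719
  Σ                 24,084.4676   175,909.3460
P = 24,084.4676; D_Mac = 7.30385 half-year periods = 3.65193 yrs; D_mod = 3.65193/(1+0.0315) = 3.54040 yrs.
ΔP/P ≈ -D_mod · Δy = -3.54040 × (+0.0085) = -0.030093 = -3.0093%.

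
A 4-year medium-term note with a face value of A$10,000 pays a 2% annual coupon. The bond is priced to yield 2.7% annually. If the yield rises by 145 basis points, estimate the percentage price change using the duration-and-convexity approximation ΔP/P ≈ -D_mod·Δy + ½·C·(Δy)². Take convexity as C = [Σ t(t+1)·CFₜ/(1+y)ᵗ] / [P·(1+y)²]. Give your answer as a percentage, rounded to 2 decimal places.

-5.29%

With y = 0.027:
  t   CF        PV=CF/(1+0.027)^t    t·PV        t(t+1)·PV
  1       200.00       194.7420       194.7420         389.4839
  2       200.00       189.6222       379.2443       1,137.7330
  3       200.00       184.6370       553.9109       2,215.6436
  4    10,200.00     9,168.9245    36,675.6981     183,378.4903
  Σ                  9,737.9256    37,803.5953     187,121.3509
P = 9,737.9256; D_Mac = 3.88210 yrs; D_mod = 3.78004 yrs; C = 18.21864.
Duration effect: -3.78004 × (+0.0145) = -0.054811
Convexity effect: 0.5 × 18.21864 × (0.0145)² = +0.0019152
ΔP/P ≈ -0.054811 + 0.0019152 = -0.052895 = -5.2895%.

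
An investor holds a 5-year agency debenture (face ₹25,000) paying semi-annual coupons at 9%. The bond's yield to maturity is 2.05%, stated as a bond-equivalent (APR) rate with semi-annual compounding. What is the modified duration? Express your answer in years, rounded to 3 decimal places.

4.222 years

Periodic yield y = 0.01025. First find Macaulay duration:
  t   CF        PV=CF/(1+0.01025)^t    t·PV
  1     1,125.00     1,113.5857     1,113.5857
  2     1,125.00     1,102.2873     2,204.5746
  3     1,125.00     1,091.1035     3,273.3105
  4     1,125.00     1,080.0332     4,320.1326
  5     1,125.00     1,069.0751     5,345.3757
  6     1,125.00     1,058.2283     6,349.3697
  7     1,125.00     1,047.4915     7,332.4405
  8     1,125.00     1,036.8637     8,294.9092
  9     1,125.00     1,026.3436     9,237.0927
  10   26,125.00    23,592.1602   235,921.6017
  Σ                 33,217.1721   283,392.3929
P = 33,217.1721; Macaulay duration = 283,392.3929 / 33,217.1721 = 8.53150 half-year periods = 4.26575 years.
Modified duration = D_Mac / (1 + y) = 4.26575 / 1.01025 = 4.22247 years.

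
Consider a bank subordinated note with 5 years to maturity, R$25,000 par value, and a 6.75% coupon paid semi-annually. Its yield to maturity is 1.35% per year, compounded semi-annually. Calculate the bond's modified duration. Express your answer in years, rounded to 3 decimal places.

4.382 years

Periodic yield y = 0.00675. First find Macaulay duration:
  t   CF        PV=CF/(1+0.00675)^t    t·PV
  1       843.75       838.0929       838.0929
  2       843.75       832.4737     1,664.9474
  3       843.75       826.8922     2,480.6765
  4       843.75       821.3481     3,285.3922
  5       843.75       815.8411     4,079.2056
  6       843.75       810.3711     4,862.2267
  7       843.75       804.9378     5,634.5645
  8       843.75       799.5409     6,396.3271
  9       843.75       794.1802     7,147.6216
  10   25,843.75    24,162.3487   241,623.4875
  Σ                 31,506.0266   278,012.5420
P = 31,506.0266; Macaulay duration = 278,012.5420 / 31,506.0266 = 8.82411 half-year periods = 4.41205 years.
Modified duration = D_Mac / (1 + y) = 4.41205 / 1.00675 = 4.38247 years.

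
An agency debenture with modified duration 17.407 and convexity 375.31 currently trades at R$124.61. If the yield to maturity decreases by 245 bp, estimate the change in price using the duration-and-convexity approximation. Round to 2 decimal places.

+R$67.18

Duration effect: -D_mod·Δy = -17.407 × (-0.0245) = +0.4264715
Convexity effect: ½·C·(Δy)² = 0.5 × 375.31 × (-0.0245)² = +0.11263991375
ΔP/P ≈ +0.4264715 + 0.11263991375 = +0.53911141375
ΔP ≈ 124.61 × (+0.53911141375) = +67.1786732673875.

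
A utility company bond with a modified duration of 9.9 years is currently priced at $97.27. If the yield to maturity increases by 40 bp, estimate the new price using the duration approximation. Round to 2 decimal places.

$93.42

Duration approximation: ΔP/P ≈ -D_mod · Δy = -9.9 × (+0.004) = -0.039600.
New price ≈ 97.27 × (1 - 0.039600) = 93.418108.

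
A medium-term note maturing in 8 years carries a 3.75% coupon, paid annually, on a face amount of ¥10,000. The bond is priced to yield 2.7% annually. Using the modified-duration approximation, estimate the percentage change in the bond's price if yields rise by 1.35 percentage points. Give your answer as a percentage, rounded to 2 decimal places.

Periodic yield y = 0.027. Modified duration first:
  t   CF        PV=CF/(1+0.027)^t    t·PV
  1       375.00       365.1412       365.1412
  2       375.00       355.5416       711.0831
  3       375.00       346.1943     1,038.5830
  4       375.00       337.0928     1,348.3713
  5       375.00       328.2306     1,641.1529
  6       375.00       319.6014     1,917.6081
  7       375.00       311.1990     2,178.3928
  8    10,375.00     8,383.4843    67,067.8746
  Σ                 10,746.4851    76,268.2070
P = 10,746.4851; D_Mac = 7.09704 yrs; D_mod = 7.09704/(1+0.027) = 6.91046 yrs.
ΔP/P ≈ -D_mod · Δy = -6.91046 × (+0.0135) = -0.093291 = -9.3291%.

-9.33%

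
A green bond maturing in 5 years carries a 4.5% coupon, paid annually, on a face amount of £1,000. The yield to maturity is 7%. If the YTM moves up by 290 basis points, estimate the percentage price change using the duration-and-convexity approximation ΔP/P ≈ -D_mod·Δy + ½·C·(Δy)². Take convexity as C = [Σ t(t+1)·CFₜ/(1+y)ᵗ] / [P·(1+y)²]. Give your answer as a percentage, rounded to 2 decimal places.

-11.39%

With y = 0.07:
  t   CF        PV=CF/(1+0.07)^t    t·PV        t(t+1)·PV
  1        45.00        42.0561        42.0561          84.1121
  2        45.00        39.3047        78.6095         235.8285
  3        45.00        36.7334       110.2002         440.8009
  4        45.00        34.3303       137.3211         686.6057
  5     1,045.00       745.0706     3,725.3528      22,352.1167
  Σ                    897.4951     4,093.5397      23,799.4639
P = 897.4951; D_Mac = 4.56107 yrs; D_mod = 4.26268 yrs; C = 23.16155.
Duration effect: -4.26268 × (+0.029) = -0.123618
Convexity effect: 0.5 × 23.16155 × (0.029)² = +0.0097394
ΔP/P ≈ -0.123618 + 0.0097394 = -0.113878 = -11.3878%.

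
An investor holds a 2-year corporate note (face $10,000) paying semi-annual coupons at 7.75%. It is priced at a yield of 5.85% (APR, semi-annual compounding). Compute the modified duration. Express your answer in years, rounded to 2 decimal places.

1.84 years

Periodic yield y = 0.02925. First find Macaulay duration:
  t   CF        PV=CF/(1+0.02925)^t    t·PV
  1       387.50       376.4877       376.4877
  2       387.50       365.7884       731.5768
  3       387.50       355.3932     1,066.1795
  4    10,387.50     9,256.0893    37,024.3570
  Σ                 10,353.7586    39,198.6011
P = 10,353.7586; Macaulay duration = 39,198.6011 / 10,353.7586 = 3.78593 half-year periods = 1.89296 years.
Modified duration = D_Mac / (1 + y) = 1.89296 / 1.02925 = 1.83917 years.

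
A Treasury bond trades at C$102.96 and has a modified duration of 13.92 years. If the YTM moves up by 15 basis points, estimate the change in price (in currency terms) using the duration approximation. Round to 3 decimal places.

-C$2.150

Duration approximation: ΔP/P ≈ -D_mod · Δy = -13.92 × (+0.0015) = -0.020880.
ΔP ≈ 102.96 × (-0.020880) = -2.1498048.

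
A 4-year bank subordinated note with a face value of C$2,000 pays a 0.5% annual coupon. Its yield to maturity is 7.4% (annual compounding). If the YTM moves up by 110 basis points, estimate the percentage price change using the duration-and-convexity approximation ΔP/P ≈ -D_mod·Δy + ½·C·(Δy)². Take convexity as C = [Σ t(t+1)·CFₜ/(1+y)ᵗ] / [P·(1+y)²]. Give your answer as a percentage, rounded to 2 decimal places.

-3.96%

With y = 0.074:
  t   CF        PV=CF/(1+0.074)^t    t·PV        t(t+1)·PV
  1        10.00         9.3110         9.3110          18.6220
  2        10.00         8.6694        17.3389          52.0167
  3        10.00         8.0721        24.2163          96.8653
  4     2,010.00     1,510.7024     6,042.8098      30,214.0489
  Σ                  1,536.7550     6,093.6760      30,381.5529
P = 1,536.7550; D_Mac = 3.96529 yrs; D_mod = 3.69207 yrs; C = 17.13945.
Duration effect: -3.69207 × (+0.011) = -0.040613
Convexity effect: 0.5 × 17.13945 × (0.011)² = +0.0010369
ΔP/P ≈ -0.040613 + 0.0010369 = -0.039576 = -3.9576%.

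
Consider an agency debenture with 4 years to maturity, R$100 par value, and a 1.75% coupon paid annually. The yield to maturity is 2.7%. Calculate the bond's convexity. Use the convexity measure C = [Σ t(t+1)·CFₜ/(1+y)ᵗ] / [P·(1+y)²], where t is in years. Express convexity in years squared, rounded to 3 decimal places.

With y = 0.027:
  t   CF        PV=CF/(1+0.027)^t    t·PV        t(t+1)·PV
  1         1.75         1.7040         1.7040           3.4080
  2         1.75         1.6592         3.3184           9.9552
  3         1.75         1.6156         4.8467          19.3869
  4       101.75        91.4645       365.8581       1,829.2903
  Σ                     96.4433       375.7272       1,862.0404
P = 96.4433.
Convexity = Σ t(t+1)·PV / [P·(1+y)²] = 1,862.0404 / (96.4433 × 1.054729) = 18.30527.

18.305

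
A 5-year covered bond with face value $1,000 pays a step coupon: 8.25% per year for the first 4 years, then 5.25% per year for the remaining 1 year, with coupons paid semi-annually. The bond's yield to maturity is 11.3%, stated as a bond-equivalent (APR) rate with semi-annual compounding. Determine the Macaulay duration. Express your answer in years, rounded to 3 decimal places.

Periodic yield y = 0.0565. Discount each cash flow and weight by its period:
  t   CF        PV=CF/(1+0.0565)^t    t·PV
  1        41.25        39.0440        39.0440
  2        41.25        36.9560        73.9120
  3        41.25        34.9796       104.9389
  4        41.25        33.1090       132.4360
  5        41.25        31.3384       156.6919
  6        41.25        29.6624       177.9747
  7        41.25        28.0761       196.5330
  8        41.25        26.5747       212.5974
  9        26.25        16.0068       144.0610
  10    1,026.25       592.3224     5,923.2240
  Σ                    868.0695     7,161.4128
Price P = Σ PV = 868.0695.
Macaulay duration = Σ(t·PV) / P = 7,161.4128 / 868.0695 = 8.24982 half-year periods.
In years: 8.24982 / 2 = 4.12491 years.

4.125 years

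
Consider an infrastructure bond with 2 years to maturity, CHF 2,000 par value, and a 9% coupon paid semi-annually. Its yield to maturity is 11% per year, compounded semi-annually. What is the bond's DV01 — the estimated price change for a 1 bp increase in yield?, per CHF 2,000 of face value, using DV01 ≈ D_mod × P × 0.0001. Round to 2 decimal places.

Periodic yield y = 0.055.
  t   CF        PV=CF/(1+0.055)^t    t·PV
  1        90.00        85.3081        85.3081
  2        90.00        80.8607       161.7214
  3        90.00        76.6452       229.9357
  4     2,090.00     1,687.0830     6,748.3320
  Σ                  1,929.8970     7,225.2972
P = 1,929.8970; D_Mac = 3.74388 half-year periods = 1.87194 yrs; D_mod = 1.77435 yrs.
DV01 ≈ 1.77435 × 1,929.8970 × 0.0001 = 0.342431.

CHF 0.34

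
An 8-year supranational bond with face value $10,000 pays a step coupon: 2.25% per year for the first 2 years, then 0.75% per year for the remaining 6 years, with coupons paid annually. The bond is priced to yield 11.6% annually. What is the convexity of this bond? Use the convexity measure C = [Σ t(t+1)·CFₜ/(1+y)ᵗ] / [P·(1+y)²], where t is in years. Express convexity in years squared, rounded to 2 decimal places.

With y = 0.116:
  t   CF        PV=CF/(1+0.116)^t    t·PV        t(t+1)·PV
  1       225.00       201.6129       201.6129         403.2258
  2       225.00       180.6567       361.3134       1,083.9403
  3        75.00        53.9596       161.8788         647.5151
  4        75.00        48.3509       193.4036         967.0178
  5        75.00        43.3252       216.6259       1,299.7551
  6        75.00        38.8218       232.9310       1,630.5172
  7        75.00        34.7866       243.5062       1,948.0492
  8    10,075.00     4,187.2751    33,498.2011     301,483.8096
  Σ                  4,788.7888    35,109.4728     309,463.8303
P = 4,788.7888.
Convexity = Σ t(t+1)·PV / [P·(1+y)²] = 309,463.8303 / (4,788.7888 × 1.245456) = 51.88667.

51.89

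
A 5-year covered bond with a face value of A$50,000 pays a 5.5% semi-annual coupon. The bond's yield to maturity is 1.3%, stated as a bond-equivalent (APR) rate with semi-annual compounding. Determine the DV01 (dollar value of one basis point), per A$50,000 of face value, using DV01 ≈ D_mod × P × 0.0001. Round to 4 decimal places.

A$26.8710

Periodic yield y = 0.0065.
  t   CF        PV=CF/(1+0.0065)^t    t·PV
  1     1,375.00     1,366.1202     1,366.1202
  2     1,375.00     1,357.2978     2,714.5956
  3     1,375.00     1,348.5323     4,045.5970
  4     1,375.00     1,339.8235     5,359.2939
  5     1,375.00     1,331.1709     6,655.8543
  6     1,375.00     1,322.5741     7,935.4448
  7     1,375.00     1,314.0329     9,198.2304
  8     1,375.00     1,305.5469    10,444.3749
  9     1,375.00     1,297.1156    11,674.0405
  10   51,375.00    48,151.9681   481,519.6810
  Σ                 60,134.1823   540,913.2325
P = 60,134.1823; D_Mac = 8.99510 half-year periods = 4.49755 yrs; D_mod = 4.46851 yrs.
DV01 ≈ 4.46851 × 60,134.1823 × 0.0001 = 26.871000.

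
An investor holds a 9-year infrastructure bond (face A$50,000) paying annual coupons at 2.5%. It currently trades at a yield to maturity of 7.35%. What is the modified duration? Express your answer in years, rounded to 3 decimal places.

7.414 years

Periodic yield y = 0.0735. First find Macaulay duration:
  t   CF        PV=CF/(1+0.0735)^t    t·PV
  1     1,250.00     1,164.4155     1,164.4155
  2     1,250.00     1,084.6907     2,169.3814
  3     1,250.00     1,010.4245     3,031.2735
  4     1,250.00       941.2431     3,764.9725
  5     1,250.00       876.7984     4,383.9922
  6     1,250.00       816.7661     4,900.5968
  7     1,250.00       760.8441     5,325.9086
  8     1,250.00       708.7509     5,670.0072
  9    51,250.00    27,069.2006   243,622.8056
  Σ                 34,433.1340   274,033.3532
P = 34,433.1340; Macaulay duration = 274,033.3532 / 34,433.1340 = 7.95842 years.
Modified duration = D_Mac / (1 + y) = 7.95842 / 1.0735 = 7.41353 years.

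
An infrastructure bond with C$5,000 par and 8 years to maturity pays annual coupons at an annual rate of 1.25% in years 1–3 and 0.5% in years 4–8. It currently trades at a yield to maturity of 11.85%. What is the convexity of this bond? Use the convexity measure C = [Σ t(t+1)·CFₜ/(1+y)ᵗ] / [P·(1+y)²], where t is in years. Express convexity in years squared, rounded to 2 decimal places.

With y = 0.1185:
  t   CF        PV=CF/(1+0.1185)^t    t·PV        t(t+1)·PV
  1        62.50        55.8784        55.8784         111.7568
  2        62.50        49.9583        99.9167         299.7501
  3        62.50        44.6655       133.9965         535.9858
  4        25.00        15.9734        63.8934         319.4670
  5        25.00        14.2810        71.4052         428.4314
  6        25.00        12.7680        76.6082         536.2575
  7        25.00        11.4153        79.9072         639.2579
  8     5,025.00     2,051.3896    16,411.1171     147,700.0543
  Σ                  2,256.3296    16,992.7228     150,570.9609
P = 2,256.3296.
Convexity = Σ t(t+1)·PV / [P·(1+y)²] = 150,570.9609 / (2,256.3296 × 1.251042) = 53.34168.

53.34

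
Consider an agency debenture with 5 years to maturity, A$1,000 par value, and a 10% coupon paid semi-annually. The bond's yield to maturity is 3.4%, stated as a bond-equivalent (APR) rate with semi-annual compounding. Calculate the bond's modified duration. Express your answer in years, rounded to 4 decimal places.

Periodic yield y = 0.017. First find Macaulay duration:
  t   CF        PV=CF/(1+0.017)^t    t·PV
  1        50.00        49.1642        49.1642
  2        50.00        48.3424        96.6848
  3        50.00        47.5343       142.6029
  4        50.00        46.7397       186.9589
  5        50.00        45.9584       229.7922
  6        50.00        45.1902       271.1412
  7        50.00        44.4348       311.0437
  8        50.00        43.6920       349.5364
  9        50.00        42.9617       386.6553
  10    1,050.00       887.1147     8,871.1469
  Σ                  1,301.1325    10,894.7264
P = 1,301.1325; Macaulay duration = 10,894.7264 / 1,301.1325 = 8.37326 half-year periods = 4.18663 years.
Modified duration = D_Mac / (1 + y) = 4.18663 / 1.017 = 4.11665 years.

4.1166 years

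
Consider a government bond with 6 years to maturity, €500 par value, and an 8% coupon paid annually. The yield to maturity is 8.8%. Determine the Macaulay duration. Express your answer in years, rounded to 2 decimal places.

Periodic yield y = 0.088. Discount each cash flow and weight by its year:
  t   CF        PV=CF/(1+0.088)^t    t·PV
  1        40.00        36.7647        36.7647
  2        40.00        33.7911        67.5822
  3        40.00        31.0580        93.1740
  4        40.00        28.5459       114.1838
  5        40.00        26.2371       131.1854
  6       540.00       325.5520     1,953.3121
  Σ                    481.9488     2,396.2021
Price P = Σ PV = 481.9488.
Macaulay duration = Σ(t·PV) / P = 2,396.2021 / 481.9488 = 4.97190 years.

4.97 years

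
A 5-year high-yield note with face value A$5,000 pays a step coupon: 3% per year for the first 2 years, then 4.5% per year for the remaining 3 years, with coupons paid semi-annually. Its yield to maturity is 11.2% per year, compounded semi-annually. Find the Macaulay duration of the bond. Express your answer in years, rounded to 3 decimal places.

4.559 years

Periodic yield y = 0.056. Discount each cash flow and weight by its period:
  t   CF        PV=CF/(1+0.056)^t    t·PV
  1        75.00        71.0227        71.0227
  2        75.00        67.2564       134.5127
  3        75.00        63.6897       191.0692
  4        75.00        60.3123       241.2490
  5       112.50        85.6708       428.3541
  6       112.50        81.1277       486.7660
  7       112.50        76.8254       537.7781
  8       112.50        72.7514       582.0110
  9       112.50        68.8933       620.0401
  10    5,112.50     2,964.7914    29,647.9138
  Σ                  3,612.3411    32,940.7168
Price P = Σ PV = 3,612.3411.
Macaulay duration = Σ(t·PV) / P = 32,940.7168 / 3,612.3411 = 9.11894 half-year periods.
In years: 9.11894 / 2 = 4.55947 years.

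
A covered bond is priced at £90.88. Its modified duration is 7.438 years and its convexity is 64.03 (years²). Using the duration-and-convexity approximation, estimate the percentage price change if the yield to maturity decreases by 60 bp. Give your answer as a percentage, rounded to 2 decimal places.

Duration effect: -D_mod·Δy = -7.438 × (-0.006) = +0.044628
Convexity effect: ½·C·(Δy)² = 0.5 × 64.03 × (-0.006)² = +0.00115254
ΔP/P ≈ +0.044628 + 0.00115254 = +0.04578054
= +4.578054%.

+4.58%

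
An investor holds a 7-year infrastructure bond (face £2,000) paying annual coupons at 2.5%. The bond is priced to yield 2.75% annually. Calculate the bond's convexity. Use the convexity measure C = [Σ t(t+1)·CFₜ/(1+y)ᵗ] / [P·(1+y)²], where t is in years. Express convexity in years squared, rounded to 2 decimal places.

48.05

With y = 0.0275:
  t   CF        PV=CF/(1+0.0275)^t    t·PV        t(t+1)·PV
  1        50.00        48.6618        48.6618          97.3236
  2        50.00        47.3594        94.7188         284.1565
  3        50.00        46.0919       138.2757         553.1027
  4        50.00        44.8583       179.4331         897.1657
  5        50.00        43.6577       218.2885       1,309.7310
  6        50.00        42.4892       254.9355       1,784.5483
  7     2,050.00     1,695.4346    11,868.0423      94,944.3388
  Σ                  1,968.5530    12,802.3558      99,870.3666
P = 1,968.5530.
Convexity = Σ t(t+1)·PV / [P·(1+y)²] = 99,870.3666 / (1,968.5530 × 1.055756) = 48.05359.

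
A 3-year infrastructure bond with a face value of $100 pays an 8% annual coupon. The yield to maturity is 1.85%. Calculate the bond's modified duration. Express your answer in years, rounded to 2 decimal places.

2.75 years

Periodic yield y = 0.0185. First find Macaulay duration:
  t   CF        PV=CF/(1+0.0185)^t    t·PV
  1         8.00         7.8547         7.8547
  2         8.00         7.7120        15.4240
  3       108.00       102.2211       306.6634
  Σ                    117.7878       329.9421
P = 117.7878; Macaulay duration = 329.9421 / 117.7878 = 2.80116 years.
Modified duration = D_Mac / (1 + y) = 2.80116 / 1.0185 = 2.75028 years.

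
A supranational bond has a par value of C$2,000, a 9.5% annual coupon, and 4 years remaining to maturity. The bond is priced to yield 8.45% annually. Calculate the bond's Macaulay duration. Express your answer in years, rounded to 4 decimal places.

3.5178 years

Periodic yield y = 0.0845. Discount each cash flow and weight by its year:
  t   CF        PV=CF/(1+0.0845)^t    t·PV
  1       190.00       175.1959       175.1959
  2       190.00       161.5454       323.0907
  3       190.00       148.9584       446.8751
  4     2,190.00     1,583.1639     6,332.6558
  Σ                  2,068.8636     7,277.8176
Price P = Σ PV = 2,068.8636.
Macaulay duration = Σ(t·PV) / P = 7,277.8176 / 2,068.8636 = 3.51779 years.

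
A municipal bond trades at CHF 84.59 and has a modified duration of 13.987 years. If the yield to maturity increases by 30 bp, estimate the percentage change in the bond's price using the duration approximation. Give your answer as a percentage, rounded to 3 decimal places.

-4.196%

Duration approximation: ΔP/P ≈ -D_mod · Δy = -13.987 × (+0.003) = -0.041961.
As a percentage: -4.1961%.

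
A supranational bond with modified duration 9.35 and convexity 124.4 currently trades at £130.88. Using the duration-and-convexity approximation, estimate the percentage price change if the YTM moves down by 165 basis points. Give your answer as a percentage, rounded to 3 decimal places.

Duration effect: -D_mod·Δy = -9.35 × (-0.0165) = +0.154275
Convexity effect: ½·C·(Δy)² = 0.5 × 124.4 × (-0.0165)² = +0.01693395
ΔP/P ≈ +0.154275 + 0.01693395 = +0.17120895
= +17.120895%.

+17.121%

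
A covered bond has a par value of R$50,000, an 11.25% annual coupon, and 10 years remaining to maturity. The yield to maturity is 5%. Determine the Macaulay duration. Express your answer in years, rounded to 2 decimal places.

Periodic yield y = 0.05. Discount each cash flow and weight by its year:
  t   CF        PV=CF/(1+0.05)^t    t·PV
  1     5,625.00     5,357.1429     5,357.1429
  2     5,625.00     5,102.0408    10,204.0816
  3     5,625.00     4,859.0865    14,577.2595
  4     5,625.00     4,627.7014    18,510.8057
  5     5,625.00     4,407.3347    22,036.6734
  6     5,625.00     4,197.4616    25,184.7696
  7     5,625.00     3,997.5825    27,983.0774
  8     5,625.00     3,807.2214    30,457.7713
  9     5,625.00     3,625.9252    32,633.3264
  10   55,625.00    34,148.9247   341,489.2473
  Σ                 74,130.4217   528,434.1550
Price P = Σ PV = 74,130.4217.
Macaulay duration = Σ(t·PV) / P = 528,434.1550 / 74,130.4217 = 7.12844 years.

7.13 years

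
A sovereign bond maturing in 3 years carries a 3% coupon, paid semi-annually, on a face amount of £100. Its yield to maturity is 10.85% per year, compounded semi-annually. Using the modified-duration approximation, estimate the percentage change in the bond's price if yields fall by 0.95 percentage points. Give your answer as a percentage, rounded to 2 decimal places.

+2.59%

Periodic yield y = 0.05425. Modified duration first:
  t   CF        PV=CF/(1+0.05425)^t    t·PV
  1         1.50         1.4228         1.4228
  2         1.50         1.3496         2.6992
  3         1.50         1.2801         3.8404
  4         1.50         1.2143         4.8571
  5         1.50         1.1518         5.7589
  6       101.50        73.9272       443.5633
  Σ                     80.3458       462.1418
P = 80.3458; D_Mac = 5.75191 half-year periods = 2.87595 yrs; D_mod = 2.87595/(1+0.05425) = 2.72796 yrs.
ΔP/P ≈ -D_mod · Δy = -2.72796 × (-0.0095) = +0.025916 = +2.5916%.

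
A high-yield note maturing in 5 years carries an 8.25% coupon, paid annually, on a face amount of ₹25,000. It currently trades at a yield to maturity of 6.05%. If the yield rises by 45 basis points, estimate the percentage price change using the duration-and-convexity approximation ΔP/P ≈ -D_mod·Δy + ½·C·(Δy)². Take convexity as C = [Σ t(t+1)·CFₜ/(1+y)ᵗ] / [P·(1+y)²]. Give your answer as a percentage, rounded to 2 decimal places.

With y = 0.0605:
  t   CF        PV=CF/(1+0.0605)^t    t·PV        t(t+1)·PV
  1     2,062.50     1,944.8373     1,944.8373       3,889.6747
  2     2,062.50     1,833.8872     3,667.7743      11,003.3230
  3     2,062.50     1,729.2665     5,187.7996      20,751.1985
  4     2,062.50     1,630.6144     6,522.4575      32,612.2874
  5    27,062.50    20,175.0467   100,875.2337     605,251.4021
  Σ                 27,313.6522   118,198.1025     673,507.8857
P = 27,313.6522; D_Mac = 4.32744 yrs; D_mod = 4.08056 yrs; C = 21.92510.
Duration effect: -4.08056 × (+0.0045) = -0.018363
Convexity effect: 0.5 × 21.92510 × (0.0045)² = +0.0002220
ΔP/P ≈ -0.018363 + 0.0002220 = -0.018141 = -1.8141%.

-1.81%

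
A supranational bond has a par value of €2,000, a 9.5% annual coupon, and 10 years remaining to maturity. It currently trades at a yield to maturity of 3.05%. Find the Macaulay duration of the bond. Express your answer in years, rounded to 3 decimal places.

7.522 years

Periodic yield y = 0.0305. Discount each cash flow and weight by its year:
  t   CF        PV=CF/(1+0.0305)^t    t·PV
  1       190.00       184.3765       184.3765
  2       190.00       178.9195       357.8389
  3       190.00       173.6239       520.8718
  4       190.00       168.4851       673.9406
  5       190.00       163.4984       817.4922
  6       190.00       158.6593       951.9560
  7       190.00       153.9634     1,077.7441
  8       190.00       149.4065     1,195.2524
  9       190.00       144.9845     1,304.8607
  10    2,190.00     1,621.6762    16,216.7624
  Σ                  3,097.5936    23,301.0957
Price P = Σ PV = 3,097.5936.
Macaulay duration = Σ(t·PV) / P = 23,301.0957 / 3,097.5936 = 7.52232 years.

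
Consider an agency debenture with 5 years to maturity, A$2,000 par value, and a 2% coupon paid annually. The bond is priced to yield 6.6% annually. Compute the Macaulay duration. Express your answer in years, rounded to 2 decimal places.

4.78 years

Periodic yield y = 0.066. Discount each cash flow and weight by its year:
  t   CF        PV=CF/(1+0.066)^t    t·PV
  1        40.00        37.5235        37.5235
  2        40.00        35.2002        70.4005
  3        40.00        33.0209        99.0626
  4        40.00        30.9764       123.9057
  5     2,040.00     1,481.9861     7,409.9307
  Σ                  1,618.7071     7,740.8229
Price P = Σ PV = 1,618.7071.
Macaulay duration = Σ(t·PV) / P = 7,740.8229 / 1,618.7071 = 4.78210 years.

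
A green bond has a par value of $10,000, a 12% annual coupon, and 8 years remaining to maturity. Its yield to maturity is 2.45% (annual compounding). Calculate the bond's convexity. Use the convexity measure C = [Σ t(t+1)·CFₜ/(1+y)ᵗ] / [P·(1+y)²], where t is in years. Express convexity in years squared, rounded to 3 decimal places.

With y = 0.0245:
  t   CF        PV=CF/(1+0.0245)^t    t·PV        t(t+1)·PV
  1     1,200.00     1,171.3031     1,171.3031       2,342.6061
  2     1,200.00     1,143.2924     2,286.5848       6,859.7545
  3     1,200.00     1,115.9516     3,347.8548      13,391.4192
  4     1,200.00     1,089.2646     4,357.0585      21,785.2923
  5     1,200.00     1,063.2158     5,316.0791      31,896.4748
  6     1,200.00     1,037.7900     6,226.7398      43,587.1788
  7     1,200.00     1,012.9722     7,090.8051      56,726.4406
  8    11,200.00     9,228.3131    73,826.5048     664,438.5430
  Σ                 16,862.1027   103,622.9299     841,027.7092
P = 16,862.1027.
Convexity = Σ t(t+1)·PV / [P·(1+y)²] = 841,027.7092 / (16,862.1027 × 1.049600) = 47.51980.

47.520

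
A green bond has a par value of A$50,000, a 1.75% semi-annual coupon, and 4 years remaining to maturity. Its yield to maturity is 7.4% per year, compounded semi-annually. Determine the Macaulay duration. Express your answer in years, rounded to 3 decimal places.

3.864 years

Periodic yield y = 0.037. Discount each cash flow and weight by its period:
  t   CF        PV=CF/(1+0.037)^t    t·PV
  1       437.50       421.8901       421.8901
  2       437.50       406.8371       813.6742
  3       437.50       392.3212     1,176.9636
  4       437.50       378.3232     1,513.2930
  5       437.50       364.8247     1,824.1237
  6       437.50       351.8078     2,110.8471
  7       437.50       339.2554     2,374.7878
  8    50,437.50    37,715.8154   301,726.5229
  Σ                 40,371.0750   311,962.1023
Price P = Σ PV = 40,371.0750.
Macaulay duration = Σ(t·PV) / P = 311,962.1023 / 40,371.0750 = 7.72737 half-year periods.
In years: 7.72737 / 2 = 3.86368 years.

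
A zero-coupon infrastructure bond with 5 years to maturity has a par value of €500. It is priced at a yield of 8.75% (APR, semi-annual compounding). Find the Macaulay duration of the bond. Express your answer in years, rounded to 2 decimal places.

A zero-coupon bond has a single cash flow at maturity, so its Macaulay duration equals its maturity: 5 years.
(Equivalently: 10 semi-annual periods ÷ 2 = 5 years.)

5.00 years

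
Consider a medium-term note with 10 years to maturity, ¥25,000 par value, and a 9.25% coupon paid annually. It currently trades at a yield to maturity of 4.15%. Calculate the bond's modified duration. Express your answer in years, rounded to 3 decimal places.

7.151 years

Periodic yield y = 0.0415. First find Macaulay duration:
  t   CF        PV=CF/(1+0.0415)^t    t·PV
  1     2,312.50     2,220.3553     2,220.3553
  2     2,312.50     2,131.8821     4,263.7643
  3     2,312.50     2,046.9344     6,140.8031
  4     2,312.50     1,965.3715     7,861.4858
  5     2,312.50     1,887.0585     9,435.2926
  6     2,312.50     1,811.8661    10,871.1965
  7     2,312.50     1,739.6698    12,177.6885
  8     2,312.50     1,670.3503    13,362.8020
  9     2,312.50     1,603.7928    14,434.1356
  10   27,312.50    18,187.3201   181,873.2014
  Σ                 35,264.6009   262,640.7252
P = 35,264.6009; Macaulay duration = 262,640.7252 / 35,264.6009 = 7.44772 years.
Modified duration = D_Mac / (1 + y) = 7.44772 / 1.0415 = 7.15095 years.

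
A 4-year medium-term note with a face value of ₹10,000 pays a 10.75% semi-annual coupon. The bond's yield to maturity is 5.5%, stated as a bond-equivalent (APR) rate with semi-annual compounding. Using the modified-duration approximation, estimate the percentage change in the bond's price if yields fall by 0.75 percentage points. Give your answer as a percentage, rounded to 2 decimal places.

+2.49%

Periodic yield y = 0.0275. Modified duration first:
  t   CF        PV=CF/(1+0.0275)^t    t·PV
  1       537.50       523.1144       523.1144
  2       537.50       509.1137     1,018.2275
  3       537.50       495.4878     1,486.4634
  4       537.50       482.2266     1,928.9063
  5       537.50       469.3203     2,346.6014
  6       537.50       456.7594     2,740.5563
  7       537.50       444.5347     3,111.7428
  8    10,537.50     8,481.7007    67,853.6056
  Σ                 11,862.2575    81,009.2177
P = 11,862.2575; D_Mac = 6.82916 half-year periods = 3.41458 yrs; D_mod = 3.41458/(1+0.0275) = 3.32319 yrs.
ΔP/P ≈ -D_mod · Δy = -3.32319 × (-0.0075) = +0.024924 = +2.4924%.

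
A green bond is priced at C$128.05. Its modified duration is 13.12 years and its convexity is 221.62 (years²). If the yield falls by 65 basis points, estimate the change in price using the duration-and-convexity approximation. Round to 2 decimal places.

Duration effect: -D_mod·Δy = -13.12 × (-0.0065) = +0.085280
Convexity effect: ½·C·(Δy)² = 0.5 × 221.62 × (-0.0065)² = +0.0046817225
ΔP/P ≈ +0.085280 + 0.0046817225 = +0.0899617225
ΔP ≈ 128.05 × (+0.0899617225) = +11.519598566125.

+C$11.52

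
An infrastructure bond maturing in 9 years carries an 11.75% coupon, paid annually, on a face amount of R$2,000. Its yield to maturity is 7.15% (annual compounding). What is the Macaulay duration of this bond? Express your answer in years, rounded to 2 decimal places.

Periodic yield y = 0.0715. Discount each cash flow and weight by its year:
  t   CF        PV=CF/(1+0.0715)^t    t·PV
  1       235.00       219.3187       219.3187
  2       235.00       204.6838       409.3676
  3       235.00       191.0255       573.0765
  4       235.00       178.2786       713.1143
  5       235.00       166.3822       831.9112
  6       235.00       155.2797       931.6785
  7       235.00       144.9181     1,014.4267
  8       235.00       135.2479     1,081.9830
  9     2,235.00     1,200.4607    10,804.1464
  Σ                  2,595.5953    16,579.0229
Price P = Σ PV = 2,595.5953.
Macaulay duration = Σ(t·PV) / P = 16,579.0229 / 2,595.5953 = 6.38737 years.

6.39 years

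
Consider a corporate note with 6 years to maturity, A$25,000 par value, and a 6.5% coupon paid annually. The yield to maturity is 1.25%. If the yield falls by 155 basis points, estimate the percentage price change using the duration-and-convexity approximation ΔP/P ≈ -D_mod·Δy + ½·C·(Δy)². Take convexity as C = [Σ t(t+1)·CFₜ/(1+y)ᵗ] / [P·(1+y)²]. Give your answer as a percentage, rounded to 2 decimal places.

+8.48%

With y = 0.0125:
  t   CF        PV=CF/(1+0.0125)^t    t·PV        t(t+1)·PV
  1     1,625.00     1,604.9383     1,604.9383       3,209.8765
  2     1,625.00     1,585.1242     3,170.2484       9,510.7453
  3     1,625.00     1,565.5548     4,696.6644      18,786.6574
  4     1,625.00     1,546.2269     6,184.9078      30,924.5389
  5     1,625.00     1,527.1377     7,635.6886      45,814.1318
  6    26,625.00    24,712.6561   148,275.9364   1,037,931.5551
  Σ                 32,541.6380   171,568.3839   1,146,177.5051
P = 32,541.6380; D_Mac = 5.27227 yrs; D_mod = 5.20718 yrs; C = 34.35757.
Duration effect: -5.20718 × (-0.0155) = +0.080711
Convexity effect: 0.5 × 34.35757 × (-0.0155)² = +0.0041272
ΔP/P ≈ +0.080711 + 0.0041272 = +0.084839 = +8.4839%.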